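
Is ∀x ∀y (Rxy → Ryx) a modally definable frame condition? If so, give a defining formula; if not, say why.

The condition is symmetry. A defining modal formula is r → □◇r.
Suppose r→□◇r is valid. Take Rxy and set V(r)={x}. Then r at x, so □◇r at x, so ◇r at y, so some z with Ryz has r; z=x, i.e. Ryx.

Yes — defined by r → □◇r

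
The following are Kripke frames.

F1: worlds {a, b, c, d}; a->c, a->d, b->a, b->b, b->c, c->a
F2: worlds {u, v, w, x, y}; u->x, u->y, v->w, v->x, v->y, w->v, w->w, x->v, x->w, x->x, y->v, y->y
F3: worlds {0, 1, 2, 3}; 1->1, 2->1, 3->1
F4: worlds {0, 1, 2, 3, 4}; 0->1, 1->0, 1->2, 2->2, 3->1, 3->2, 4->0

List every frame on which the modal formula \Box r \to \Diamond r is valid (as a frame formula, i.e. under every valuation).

Frame correspondent (Sahlqvist): \forall x \exists y Rxy — i.e. seriality.
F1: fails — world d has no successor.
F2: ✓.
F3: fails — world 0 has no successor.
F4: ✓.
Valid on: F2, F4.

F2, F4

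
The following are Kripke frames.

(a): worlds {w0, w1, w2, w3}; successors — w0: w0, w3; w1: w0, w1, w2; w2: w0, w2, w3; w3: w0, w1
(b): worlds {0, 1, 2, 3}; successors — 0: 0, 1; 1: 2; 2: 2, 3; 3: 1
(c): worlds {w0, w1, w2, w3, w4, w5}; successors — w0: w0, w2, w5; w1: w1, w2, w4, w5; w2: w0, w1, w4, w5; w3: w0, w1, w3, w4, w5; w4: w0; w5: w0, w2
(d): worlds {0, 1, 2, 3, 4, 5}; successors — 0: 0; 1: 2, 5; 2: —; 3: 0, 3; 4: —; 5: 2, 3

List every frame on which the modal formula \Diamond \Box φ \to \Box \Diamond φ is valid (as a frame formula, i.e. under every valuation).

The schema corresponds to convergence: \forall x \forall y \forall z (Rxy \wedge Rxz \to \exists w (Ryw \wedge Rzw)).
(a): condition met.
(b): fails — R00 and R01 but 0 and 1 have no common successor.
(c): fails — Rw1w4 and Rw1w1 but w4 and w1 have no common successor.
(d): fails — R12 and R12 but 2 and 2 have no common successor.
Valid on: (a).

(a)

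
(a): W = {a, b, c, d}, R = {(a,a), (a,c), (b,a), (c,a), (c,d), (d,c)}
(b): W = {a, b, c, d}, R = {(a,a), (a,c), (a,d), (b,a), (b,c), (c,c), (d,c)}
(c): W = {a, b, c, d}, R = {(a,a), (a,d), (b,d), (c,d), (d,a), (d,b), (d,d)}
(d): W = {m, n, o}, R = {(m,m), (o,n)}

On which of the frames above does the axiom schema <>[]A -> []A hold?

Frame correspondent (Sahlqvist): forall x forall y forall z (Rxy & Rxz -> Ryz) — i.e. the Euclidean property.
(a): fails — Rac and Rac but not Rcc.
(b): fails — Rac and Raa but not Rca.
(c): fails — Rdb and Rdb but not Rbb.
(d): fails — Ron and Ron but not Rnn.
Valid on no frame.

none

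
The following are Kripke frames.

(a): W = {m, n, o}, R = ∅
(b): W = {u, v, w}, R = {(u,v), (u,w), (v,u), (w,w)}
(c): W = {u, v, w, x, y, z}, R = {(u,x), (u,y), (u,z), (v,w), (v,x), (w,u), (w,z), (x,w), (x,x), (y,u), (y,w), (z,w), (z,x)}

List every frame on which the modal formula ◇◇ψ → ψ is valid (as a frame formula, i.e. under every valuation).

(a)

Frame correspondent (Sahlqvist): ∀x ∀y (xR²y → ∃w (y = w ∧ x = w)) — i.e. a generalized confluence (Geach) condition.
(a): satisfies the condition.
(b): fails — uR²w but w ≠ u.
(c): fails — uR²w but w ≠ u.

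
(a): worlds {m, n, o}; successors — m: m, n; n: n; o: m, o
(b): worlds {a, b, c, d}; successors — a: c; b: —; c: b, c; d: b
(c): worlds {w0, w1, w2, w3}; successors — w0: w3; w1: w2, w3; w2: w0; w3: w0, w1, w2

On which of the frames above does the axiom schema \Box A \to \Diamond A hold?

This is the axiom for seriality; its first-order frame correspondent is \forall x \exists y Rxy.
(a): holds.
(b): fails — world b has no successor.
(c): holds.
Valid on: (a), (c).

(a), (c)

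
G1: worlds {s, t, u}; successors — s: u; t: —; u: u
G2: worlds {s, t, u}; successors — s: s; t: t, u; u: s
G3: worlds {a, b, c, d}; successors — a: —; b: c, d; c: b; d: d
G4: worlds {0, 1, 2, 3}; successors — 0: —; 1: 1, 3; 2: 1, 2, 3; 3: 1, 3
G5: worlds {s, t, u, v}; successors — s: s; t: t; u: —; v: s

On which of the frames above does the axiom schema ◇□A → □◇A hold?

Frame correspondent (Sahlqvist): ∀x ∀y ∀z (Rxy ∧ Rxz → ∃w (Ryw ∧ Rzw)) — i.e. convergence.
G1: holds.
G2: fails — Rtt and Rtu but t and u have no common successor.
G3: fails — Rbc and Rbd but c and d have no common successor.
G4: holds.
G5: holds.

G1, G4, G5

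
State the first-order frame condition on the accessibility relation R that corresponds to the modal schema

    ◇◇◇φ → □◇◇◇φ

This is a Sahlqvist (Geach-type) schema ◇^3□^0φ → □^1◇^3φ.
Minimal-valuation argument: fix x; take any y with xR^3y and any z with xR^1z. Set V(φ) to the set of worlds R-reachable from y in exactly 0 steps. Then □^0φ holds at y, so the antecedent holds at x; validity forces ◇^3φ at z, giving a w with zR^3w and yR^0w.
First-order correspondent: ∀x ∀y ∀z ((xR³y ∧ xRz) → ∃w (y = w ∧ zR³w)).

∀x ∀y ∀z ((xR³y ∧ xRz) → ∃w (y = w ∧ zR³w))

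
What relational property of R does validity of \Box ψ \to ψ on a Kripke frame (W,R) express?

Reflexivity

Suppose □ψ→ψ is valid. At any x set V(ψ)={w : Rxw}. Then □ψ holds at x, so ψ holds at x, i.e. Rxx.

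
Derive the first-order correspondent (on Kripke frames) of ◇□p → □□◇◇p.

∀x ∀y ∀z ((xRy ∧ xR²z) → ∃w (yRw ∧ zR²w))

This is a Sahlqvist (Geach-type) schema ◇^1□^1p → □^2◇^2p.
First-order correspondent: ∀x ∀y ∀z ((xRy ∧ xR²z) → ∃w (yRw ∧ zR²w)).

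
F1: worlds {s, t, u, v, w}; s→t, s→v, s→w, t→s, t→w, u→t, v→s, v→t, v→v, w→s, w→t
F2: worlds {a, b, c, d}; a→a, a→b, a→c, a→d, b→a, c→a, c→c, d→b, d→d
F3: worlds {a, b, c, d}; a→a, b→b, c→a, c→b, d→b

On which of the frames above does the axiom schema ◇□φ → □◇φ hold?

F1

This is the axiom for convergence; its first-order frame correspondent is ∀x ∀y ∀z (Rxy ∧ Rxz → ∃w (Ryw ∧ Rzw)).
F1: condition met.
F2: fails — Rab and Rad but b and d have no common successor.
F3: fails — Rcb and Rca but b and a have no common successor.
Valid on: F1.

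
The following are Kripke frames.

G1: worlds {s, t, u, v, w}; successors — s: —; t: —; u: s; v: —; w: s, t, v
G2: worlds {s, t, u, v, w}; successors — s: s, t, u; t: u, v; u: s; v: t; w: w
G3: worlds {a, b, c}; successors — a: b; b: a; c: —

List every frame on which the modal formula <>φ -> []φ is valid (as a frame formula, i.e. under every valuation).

G3

This is the axiom for partial functionality; its first-order frame correspondent is forall x forall y forall z (Rxy & Rxz -> y = z).
G1: fails — w sees both s and t.
G2: fails — s sees both s and t.
G3: satisfies the condition.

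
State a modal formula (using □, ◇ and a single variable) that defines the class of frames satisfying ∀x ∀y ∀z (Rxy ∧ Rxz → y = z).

A defining formula is ◇s → □s (the CD axiom).
Suppose ◇s→□s is valid. Take Rxy, Rxz and set V(s)={y}. Then ◇s at x, so □s at x, so s at z, i.e. z=y.

◇s → □s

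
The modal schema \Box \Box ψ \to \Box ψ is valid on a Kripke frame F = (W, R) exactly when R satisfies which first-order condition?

Suppose □□ψ→□ψ is valid. Take Rxy and set V(ψ)={w : xR²w}. Then □□ψ at x, so □ψ at x, so ψ at y, i.e. ∃z(Rxz∧Rzy).

density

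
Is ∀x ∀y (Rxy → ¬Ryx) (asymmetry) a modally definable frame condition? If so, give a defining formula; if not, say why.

If a class were modally definable it would be closed under surjective bounded morphisms (Goldblatt–Thomason).
The 5-cycle (worlds w0,w1,w2,w3,w4 with w0→w1→w2→w3→w4→w0) is asymmetric. Mapping every world to a single reflexive point • is a surjective bounded morphism, and the reflexive point is not asymmetric (R•• but asymmetry requires ¬R••).
So the class is not modally definable.

No — not modally definable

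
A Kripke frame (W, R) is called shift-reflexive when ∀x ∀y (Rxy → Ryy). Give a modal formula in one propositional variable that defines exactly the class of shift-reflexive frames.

□(□s → s)

This is shift-reflexivity; the standard corresponding axiom is T□: □(□s → s).
Suppose □(□s→s) is valid. Take Rxy and set V(s)={w : Ryw}. Then at y, □s holds; since □(□s→s) at x, □s→s at y, so s at y, i.e. Ryy.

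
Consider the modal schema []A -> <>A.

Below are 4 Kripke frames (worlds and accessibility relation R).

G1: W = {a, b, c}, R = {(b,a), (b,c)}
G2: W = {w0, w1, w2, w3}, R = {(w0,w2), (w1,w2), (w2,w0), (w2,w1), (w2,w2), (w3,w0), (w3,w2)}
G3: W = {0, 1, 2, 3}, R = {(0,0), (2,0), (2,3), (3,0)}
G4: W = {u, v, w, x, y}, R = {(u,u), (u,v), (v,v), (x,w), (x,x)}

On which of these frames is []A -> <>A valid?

G2

Frame correspondent (Sahlqvist): forall x exists y Rxy — i.e. seriality.
G1: fails — world a has no successor.
G2: satisfies the condition.
G3: fails — world 1 has no successor.
G4: fails — world w has no successor.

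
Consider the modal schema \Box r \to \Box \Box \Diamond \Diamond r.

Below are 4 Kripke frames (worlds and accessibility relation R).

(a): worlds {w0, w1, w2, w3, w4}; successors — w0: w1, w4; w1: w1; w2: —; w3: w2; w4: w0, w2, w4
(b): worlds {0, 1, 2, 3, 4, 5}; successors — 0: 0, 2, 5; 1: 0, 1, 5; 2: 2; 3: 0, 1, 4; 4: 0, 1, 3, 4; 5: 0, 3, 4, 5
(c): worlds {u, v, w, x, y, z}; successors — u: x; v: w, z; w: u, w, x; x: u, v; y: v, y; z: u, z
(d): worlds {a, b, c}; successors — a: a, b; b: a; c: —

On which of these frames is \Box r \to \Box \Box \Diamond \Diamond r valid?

(d)

Frame correspondent (Sahlqvist): \forall x \forall z (x R^2 z \to \exists w (xRw \wedge z R^2 w)) — i.e. a generalized confluence (Geach) condition.
(a): fails — w0R²w2 but no w with w0Rw and w2R²w.
(b): fails — 1R²2 but no w with 1Rw and 2R²w.
(c): fails — uR²u but no t with uRt and uR²t.
(d): condition met.
Valid on: (d).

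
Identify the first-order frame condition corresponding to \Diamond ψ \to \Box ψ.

Suppose ◇ψ→□ψ is valid. Take Rxy, Rxz and set V(ψ)={y}. Then ◇ψ at x, so □ψ at x, so ψ at z, i.e. z=y.
Conversely, on a frame with partial functionality the schema holds at every world under every valuation.
So the correspondent is partial functionality.

partial functionality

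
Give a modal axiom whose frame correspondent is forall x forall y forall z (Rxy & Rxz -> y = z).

◇p → □p

This is partial functionality; the standard corresponding axiom is CD: ◇p → □p.
Suppose ◇p→□p is valid. Take Rxy, Rxz and set V(p)={y}. Then ◇p at x, so □p at x, so p at z, i.e. z=y.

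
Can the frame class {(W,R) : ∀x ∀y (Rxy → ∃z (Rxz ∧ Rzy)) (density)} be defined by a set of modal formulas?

The condition is density. A defining modal formula is □□q → □q.
Suppose □□q→□q is valid. Take Rxy and set V(q)={w : xR²w}. Then □□q at x, so □q at x, so q at y, i.e. ∃z(Rxz∧Rzy).

Yes — defined by □□q → □q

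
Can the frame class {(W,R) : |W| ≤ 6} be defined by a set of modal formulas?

No

Modal frame validity is preserved under disjoint unions.
Any modal formula valid on each of 7 disjoint one-world frames is valid on their disjoint union (validity is preserved under disjoint unions). Each one-world frame has |W|=1≤6, but the union has |W|=7.
So no modal formula (or set of formulas) defines exactly the |W|≤6 frames.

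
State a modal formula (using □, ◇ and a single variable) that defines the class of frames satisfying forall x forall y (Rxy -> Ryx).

p → □◇p

This is symmetry; the standard corresponding axiom is B: p → □◇p.
Suppose p→□◇p is valid. Take Rxy and set V(p)={x}. Then p at x, so □◇p at x, so ◇p at y, so some z with Ryz has p; z=x, i.e. Ryx.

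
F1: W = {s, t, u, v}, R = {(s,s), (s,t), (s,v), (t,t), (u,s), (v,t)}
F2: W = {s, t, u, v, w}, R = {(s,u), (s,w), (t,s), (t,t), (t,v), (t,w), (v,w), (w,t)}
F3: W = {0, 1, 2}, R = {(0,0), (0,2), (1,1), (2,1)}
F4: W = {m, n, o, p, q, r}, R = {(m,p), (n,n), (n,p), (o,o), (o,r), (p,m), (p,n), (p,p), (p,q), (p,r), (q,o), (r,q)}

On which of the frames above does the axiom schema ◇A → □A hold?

none

The schema corresponds to partial functionality: ∀x ∀y ∀z (Rxy ∧ Rxz → y = z).
F1: fails — s sees both s and t.
F2: fails — s sees both u and w.
F3: fails — 0 sees both 0 and 2.
F4: fails — n sees both n and p.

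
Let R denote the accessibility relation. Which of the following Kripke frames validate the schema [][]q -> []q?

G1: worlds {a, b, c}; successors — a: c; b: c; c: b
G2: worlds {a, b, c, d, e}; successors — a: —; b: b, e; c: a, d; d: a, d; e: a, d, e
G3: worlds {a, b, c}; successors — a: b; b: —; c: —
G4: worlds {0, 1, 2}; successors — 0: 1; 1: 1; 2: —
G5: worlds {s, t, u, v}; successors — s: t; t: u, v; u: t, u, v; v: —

The schema corresponds to density: forall x forall y (Rxy -> exists z (Rxz & Rzy)).
G1: fails — Rac but no z with Raz and Rzc.
G2: condition met.
G3: fails — Rab but no z with Raz and Rzb.
G4: condition met.
G5: fails — Rst but no z with Rsz and Rzt.
Valid on: G2, G4.

G2, G4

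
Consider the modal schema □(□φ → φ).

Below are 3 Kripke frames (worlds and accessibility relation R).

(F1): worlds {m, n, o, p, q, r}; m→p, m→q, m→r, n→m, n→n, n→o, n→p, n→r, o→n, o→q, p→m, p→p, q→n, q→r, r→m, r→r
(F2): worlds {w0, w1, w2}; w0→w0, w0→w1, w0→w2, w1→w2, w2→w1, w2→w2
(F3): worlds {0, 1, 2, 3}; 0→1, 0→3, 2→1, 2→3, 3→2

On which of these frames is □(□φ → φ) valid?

This is the axiom for shift-reflexivity; its first-order frame correspondent is ∀x ∀y (Rxy → Ryy).
(F1): fails — Rpm but not Rmm.
(F2): fails — Rw0w1 but not Rw1w1.
(F3): fails — R32 but not R22.
Valid on no frame.

none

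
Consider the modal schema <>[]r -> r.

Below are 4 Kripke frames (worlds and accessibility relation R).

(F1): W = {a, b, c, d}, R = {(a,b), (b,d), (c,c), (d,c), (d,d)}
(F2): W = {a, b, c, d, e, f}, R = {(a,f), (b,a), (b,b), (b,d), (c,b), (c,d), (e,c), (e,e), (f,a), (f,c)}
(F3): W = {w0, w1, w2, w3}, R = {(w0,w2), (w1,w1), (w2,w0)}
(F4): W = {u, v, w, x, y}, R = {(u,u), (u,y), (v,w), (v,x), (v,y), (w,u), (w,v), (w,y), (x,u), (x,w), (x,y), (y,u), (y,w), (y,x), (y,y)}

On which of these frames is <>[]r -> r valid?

(F3)

The schema corresponds to a generalized confluence (Geach) condition: forall x forall y (xRy -> exists w (yRw & x = w)).
(F1): fails — aRb but no w with bRw and a=w.
(F2): fails — bRa but no w with aRw and b=w.
(F3): ✓.
(F4): fails — vRx but no t with xRt and v=t.
Valid on: (F3).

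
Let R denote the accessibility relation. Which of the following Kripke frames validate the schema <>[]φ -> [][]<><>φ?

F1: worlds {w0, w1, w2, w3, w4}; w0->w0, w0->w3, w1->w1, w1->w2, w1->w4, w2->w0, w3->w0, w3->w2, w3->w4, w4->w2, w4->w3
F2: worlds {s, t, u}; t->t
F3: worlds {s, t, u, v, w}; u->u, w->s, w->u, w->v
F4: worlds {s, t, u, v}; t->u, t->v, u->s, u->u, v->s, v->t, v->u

The schema corresponds to a generalized confluence (Geach) condition: forall x forall y forall z ((xRy & x R^2 z) -> exists w (yRw & z R^2 w)).
F1: fails — w1Rw1, w1R²w2 but no w with w1Rw and w2R²w.
F2: holds.
F3: fails — wRs, wR²u but no w* with sRw* and uR²w*.
F4: fails — tRu, tR²s but no w with uRw and sR²w.
Valid on: F2.

F2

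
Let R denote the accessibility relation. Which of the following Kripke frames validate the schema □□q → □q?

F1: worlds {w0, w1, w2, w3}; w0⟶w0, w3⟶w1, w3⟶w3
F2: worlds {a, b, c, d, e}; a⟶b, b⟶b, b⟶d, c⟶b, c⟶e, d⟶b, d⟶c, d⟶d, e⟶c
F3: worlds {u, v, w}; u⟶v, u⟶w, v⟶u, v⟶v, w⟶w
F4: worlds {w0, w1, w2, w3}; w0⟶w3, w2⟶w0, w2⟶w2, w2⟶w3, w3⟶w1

Frame correspondent (Sahlqvist): ∀x ∀y (Rxy → ∃z (Rxz ∧ Rzy)) — i.e. density.
F1: satisfies the condition.
F2: fails — Rec but no z with Rez and Rzc.
F3: satisfies the condition.
F4: fails — Rw3w1 but no z with Rw3z and Rzw1.
Valid on: F1, F3.

F1, F3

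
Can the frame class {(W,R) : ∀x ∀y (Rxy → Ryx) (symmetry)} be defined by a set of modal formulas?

Yes — defined by r → □◇r

Yes: it is symmetry, defined by the B schema r → □◇r.
Suppose r→□◇r is valid. Take Rxy and set V(r)={x}. Then r at x, so □◇r at x, so ◇r at y, so some z with Ryz has r; z=x, i.e. Ryx.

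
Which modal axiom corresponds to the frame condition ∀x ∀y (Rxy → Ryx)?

q → □◇q

The condition is symmetry. The B schema q → □◇q defines it.
Suppose q→□◇q is valid. Take Rxy and set V(q)={x}. Then q at x, so □◇q at x, so ◇q at y, so some z with Ryz has q; z=x, i.e. Ryx.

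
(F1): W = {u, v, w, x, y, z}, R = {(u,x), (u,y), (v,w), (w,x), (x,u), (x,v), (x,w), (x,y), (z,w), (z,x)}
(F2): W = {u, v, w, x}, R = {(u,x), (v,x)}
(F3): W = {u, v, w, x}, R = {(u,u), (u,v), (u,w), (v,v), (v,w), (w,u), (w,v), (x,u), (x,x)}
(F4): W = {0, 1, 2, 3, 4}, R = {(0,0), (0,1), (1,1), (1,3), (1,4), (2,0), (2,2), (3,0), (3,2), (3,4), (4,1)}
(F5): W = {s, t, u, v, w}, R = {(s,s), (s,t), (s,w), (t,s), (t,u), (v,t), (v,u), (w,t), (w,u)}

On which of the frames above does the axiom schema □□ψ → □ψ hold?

(F3)

This is the axiom for density; its first-order frame correspondent is ∀x ∀y (Rxy → ∃z (Rxz ∧ Rzy)).
(F1): fails — Rwx but no t with Rwt and Rtx.
(F2): fails — Rvx but no z with Rvz and Rzx.
(F3): ✓.
(F4): fails — R34 but no z with R3z and Rz4.
(F5): fails — Rwt but no z with Rwz and Rzt.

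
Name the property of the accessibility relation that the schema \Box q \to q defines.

reflexivity

This is the T axiom.
Its frame correspondent is reflexivity — \forall x Rxx.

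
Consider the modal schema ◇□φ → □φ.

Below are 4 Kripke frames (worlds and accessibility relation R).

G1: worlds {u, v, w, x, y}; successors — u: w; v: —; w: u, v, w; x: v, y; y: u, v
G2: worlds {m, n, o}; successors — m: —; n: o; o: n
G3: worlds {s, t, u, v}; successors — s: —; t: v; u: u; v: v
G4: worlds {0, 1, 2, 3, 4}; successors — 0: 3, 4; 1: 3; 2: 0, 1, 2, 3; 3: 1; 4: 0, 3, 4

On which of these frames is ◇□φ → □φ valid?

The schema corresponds to a generalized confluence (Geach) condition: ∀x ∀y ∀z ((xRy ∧ xRz) → ∃w (yRw ∧ z = w)).
G1: fails — wRu, wRu but no t with uRt and u=t.
G2: fails — nRo, nRo but no w with oRw and o=w.
G3: holds.
G4: fails — 0R3, 0R3 but no w with 3Rw and 3=w.

G3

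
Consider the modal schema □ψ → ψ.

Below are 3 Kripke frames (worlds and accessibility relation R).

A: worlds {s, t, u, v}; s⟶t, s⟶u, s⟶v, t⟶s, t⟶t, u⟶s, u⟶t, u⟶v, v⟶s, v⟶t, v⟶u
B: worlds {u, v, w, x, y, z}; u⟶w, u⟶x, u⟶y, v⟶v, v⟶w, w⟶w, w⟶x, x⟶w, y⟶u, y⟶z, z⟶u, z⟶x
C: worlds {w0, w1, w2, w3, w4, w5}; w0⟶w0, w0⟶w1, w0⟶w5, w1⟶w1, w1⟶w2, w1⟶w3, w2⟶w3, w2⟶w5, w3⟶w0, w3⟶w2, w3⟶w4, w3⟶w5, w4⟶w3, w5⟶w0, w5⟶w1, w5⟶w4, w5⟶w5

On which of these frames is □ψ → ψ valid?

Frame correspondent (Sahlqvist): ∀x Rxx — i.e. reflexivity.
A: fails — world s does not see itself.
B: fails — world u does not see itself.
C: fails — world w2 does not see itself.

none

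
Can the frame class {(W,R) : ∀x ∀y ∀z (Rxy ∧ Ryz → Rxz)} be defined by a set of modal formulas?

Yes — defined by □q → □□q

Yes: it is transitivity, defined by the 4 schema □q → □□q.
Suppose □q→□□q is valid. Take Rxy, Ryz and set V(q)={w : Rxw}. Then □q at x, so □□q at x, so □q at y, so q at z, i.e. Rxz.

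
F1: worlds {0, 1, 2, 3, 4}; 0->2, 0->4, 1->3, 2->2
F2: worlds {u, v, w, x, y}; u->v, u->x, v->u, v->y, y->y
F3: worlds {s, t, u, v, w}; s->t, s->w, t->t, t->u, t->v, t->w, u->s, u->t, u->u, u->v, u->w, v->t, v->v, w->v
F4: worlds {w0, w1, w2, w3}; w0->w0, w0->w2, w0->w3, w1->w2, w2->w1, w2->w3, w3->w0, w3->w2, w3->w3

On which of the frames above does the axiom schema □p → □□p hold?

The schema corresponds to transitivity: ∀x ∀y ∀z (Rxy ∧ Ryz → Rxz).
F1: condition met.
F2: fails — Ruv and Rvu but not Ruu.
F3: fails — Rvt and Rtw but not Rvw.
F4: fails — Rw1w2 and Rw2w1 but not Rw1w1.

F1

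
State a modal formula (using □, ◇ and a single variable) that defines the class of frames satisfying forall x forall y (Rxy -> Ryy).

The condition is shift-reflexivity. The T□ schema □(□ψ → ψ) defines it.

□(□ψ → ψ)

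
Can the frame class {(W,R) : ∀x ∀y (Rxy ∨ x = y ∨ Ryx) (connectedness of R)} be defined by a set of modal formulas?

If a class were modally definable it would be closed under disjoint unions (Goldblatt–Thomason).
Take 3 disjoint single-world reflexive frames: each is trivially connected, but their disjoint union has 3 worlds with no edge between distinct components, so it is not connected.
So no modal formula (or set of formulas) defines exactly the connected frames.

Not definable by any modal formula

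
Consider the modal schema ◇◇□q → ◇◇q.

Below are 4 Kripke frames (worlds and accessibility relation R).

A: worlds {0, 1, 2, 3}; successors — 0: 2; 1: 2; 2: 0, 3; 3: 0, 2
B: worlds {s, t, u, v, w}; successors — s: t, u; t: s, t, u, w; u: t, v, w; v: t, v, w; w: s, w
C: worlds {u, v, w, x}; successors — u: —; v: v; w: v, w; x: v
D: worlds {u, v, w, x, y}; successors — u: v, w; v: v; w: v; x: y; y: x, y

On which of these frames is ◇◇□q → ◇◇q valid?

B, C, D

Frame correspondent (Sahlqvist): ∀x ∀y (xR²y → ∃w (yRw ∧ xR²w)) — i.e. a generalized confluence (Geach) condition.
A: fails — 0R²0 but no w with 0Rw and 0R²w.
B: holds.
C: holds.
D: holds.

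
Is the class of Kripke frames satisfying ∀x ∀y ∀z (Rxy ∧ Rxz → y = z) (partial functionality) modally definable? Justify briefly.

Yes: it is partial functionality, defined by the CD schema ◇r → □r.
Suppose ◇r→□r is valid. Take Rxy, Rxz and set V(r)={y}. Then ◇r at x, so □r at x, so r at z, i.e. z=y.

Yes, by ◇r → □r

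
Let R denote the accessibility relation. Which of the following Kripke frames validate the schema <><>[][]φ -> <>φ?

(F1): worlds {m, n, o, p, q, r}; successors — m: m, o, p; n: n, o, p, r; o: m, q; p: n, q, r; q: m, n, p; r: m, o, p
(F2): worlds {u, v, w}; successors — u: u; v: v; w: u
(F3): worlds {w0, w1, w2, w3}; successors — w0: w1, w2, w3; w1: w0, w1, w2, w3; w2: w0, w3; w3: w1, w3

Frame correspondent (Sahlqvist): forall x forall y (x R^2 y -> exists w (y R^2 w & xRw)) — i.e. a generalized confluence (Geach) condition.
(F1): holds.
(F2): holds.
(F3): holds.

(F1), (F2), (F3)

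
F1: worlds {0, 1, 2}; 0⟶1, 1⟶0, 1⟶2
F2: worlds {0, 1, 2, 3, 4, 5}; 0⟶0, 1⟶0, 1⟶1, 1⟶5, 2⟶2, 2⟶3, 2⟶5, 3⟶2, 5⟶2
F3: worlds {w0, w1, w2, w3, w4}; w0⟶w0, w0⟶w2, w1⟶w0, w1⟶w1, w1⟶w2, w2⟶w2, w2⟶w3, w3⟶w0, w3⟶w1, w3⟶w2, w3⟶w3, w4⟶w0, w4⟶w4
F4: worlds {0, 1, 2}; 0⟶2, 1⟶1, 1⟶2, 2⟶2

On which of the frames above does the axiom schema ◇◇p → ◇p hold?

F4

Frame correspondent (Sahlqvist): ∀x ∀y ∀z (Rxy ∧ Ryz → Rxz) — i.e. transitivity.
F1: fails — R01 and R12 but not R02.
F2: fails — R32 and R25 but not R35.
F3: fails — Rw1w2 and Rw2w3 but not Rw1w3.
F4: holds.
Valid on: F4.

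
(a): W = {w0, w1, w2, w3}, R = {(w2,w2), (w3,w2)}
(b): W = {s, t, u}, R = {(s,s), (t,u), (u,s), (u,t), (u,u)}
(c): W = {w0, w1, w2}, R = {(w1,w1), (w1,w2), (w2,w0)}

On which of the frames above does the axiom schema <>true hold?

(b)

This is the axiom for seriality; its first-order frame correspondent is forall x exists y Rxy.
(a): fails — world w0 has no successor.
(b): satisfies the condition.
(c): fails — world w0 has no successor.
Valid on: (b).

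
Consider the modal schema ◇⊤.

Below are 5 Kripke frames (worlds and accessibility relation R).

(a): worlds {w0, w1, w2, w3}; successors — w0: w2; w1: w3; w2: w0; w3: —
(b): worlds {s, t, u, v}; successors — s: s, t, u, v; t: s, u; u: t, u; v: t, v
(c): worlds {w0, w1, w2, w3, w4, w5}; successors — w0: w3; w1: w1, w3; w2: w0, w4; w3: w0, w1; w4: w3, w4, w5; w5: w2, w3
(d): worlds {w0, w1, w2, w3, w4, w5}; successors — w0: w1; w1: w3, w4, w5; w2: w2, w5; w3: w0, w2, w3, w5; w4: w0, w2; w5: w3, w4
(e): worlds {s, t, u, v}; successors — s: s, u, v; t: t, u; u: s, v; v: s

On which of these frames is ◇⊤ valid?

(b), (c), (d), (e)

Frame correspondent (Sahlqvist): ∀x ∃y Rxy — i.e. seriality.
(a): fails — world w3 has no successor.
(b): holds.
(c): holds.
(d): holds.
(e): holds.
Valid on: (b), (c), (d), (e).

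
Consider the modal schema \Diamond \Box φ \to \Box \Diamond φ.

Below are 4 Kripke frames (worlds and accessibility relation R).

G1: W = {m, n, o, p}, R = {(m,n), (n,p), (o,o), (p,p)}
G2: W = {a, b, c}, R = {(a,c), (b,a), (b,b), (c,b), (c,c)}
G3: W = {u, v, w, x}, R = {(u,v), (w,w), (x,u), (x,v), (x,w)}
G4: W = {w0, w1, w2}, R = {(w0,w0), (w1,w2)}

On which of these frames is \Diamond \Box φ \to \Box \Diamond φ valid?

G1

Frame correspondent (Sahlqvist): \forall x \forall y \forall z (Rxy \wedge Rxz \to \exists w (Ryw \wedge Rzw)) — i.e. convergence.
G1: ✓.
G2: fails — Rbb and Rba but b and a have no common successor.
G3: fails — Ruv and Ruv but v and v have no common successor.
G4: fails — Rw1w2 and Rw1w2 but w2 and w2 have no common successor.
Valid on: G1.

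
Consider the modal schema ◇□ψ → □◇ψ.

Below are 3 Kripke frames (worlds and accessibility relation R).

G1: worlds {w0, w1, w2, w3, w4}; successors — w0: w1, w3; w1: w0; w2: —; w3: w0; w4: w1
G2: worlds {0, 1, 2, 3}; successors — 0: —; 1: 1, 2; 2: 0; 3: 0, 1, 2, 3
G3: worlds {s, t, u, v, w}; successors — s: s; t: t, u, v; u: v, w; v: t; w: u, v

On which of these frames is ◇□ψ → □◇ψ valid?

Frame correspondent (Sahlqvist): ∀x ∀y ∀z (Rxy ∧ Rxz → ∃w (Ryw ∧ Rzw)) — i.e. convergence.
G1: satisfies the condition.
G2: fails — R12 and R11 but 2 and 1 have no common successor.
G3: fails — Rtv and Rtu but v and u have no common successor.

G1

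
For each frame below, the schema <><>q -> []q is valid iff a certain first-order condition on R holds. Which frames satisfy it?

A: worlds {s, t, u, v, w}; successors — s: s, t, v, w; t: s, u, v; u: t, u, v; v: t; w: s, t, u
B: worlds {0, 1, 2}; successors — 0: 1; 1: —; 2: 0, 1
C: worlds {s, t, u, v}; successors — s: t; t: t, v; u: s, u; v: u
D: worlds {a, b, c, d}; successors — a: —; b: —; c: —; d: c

Frame correspondent (Sahlqvist): forall x forall y forall z ((x R^2 y & xRz) -> exists w (y = w & z = w)) — i.e. a generalized confluence (Geach) condition.
A: fails — sR²s, sRt but s ≠ t.
B: fails — 2R²1, 2R0 but 1 ≠ 0.
C: fails — sR²v, sRt but v ≠ t.
D: condition met.

D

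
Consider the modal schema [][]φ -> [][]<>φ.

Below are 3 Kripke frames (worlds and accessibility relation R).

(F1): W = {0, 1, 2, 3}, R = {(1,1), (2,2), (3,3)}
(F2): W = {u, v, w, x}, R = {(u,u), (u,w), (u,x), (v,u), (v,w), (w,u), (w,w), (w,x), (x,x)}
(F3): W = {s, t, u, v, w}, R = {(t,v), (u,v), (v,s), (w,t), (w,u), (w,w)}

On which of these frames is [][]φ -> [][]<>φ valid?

The schema corresponds to a generalized confluence (Geach) condition: forall x forall z (x R^2 z -> exists w (x R^2 w & zRw)).
(F1): ✓.
(F2): ✓.
(F3): fails — tR²s but no w* with tR²w* and sRw*.
Valid on: (F1), (F2).

(F1), (F2)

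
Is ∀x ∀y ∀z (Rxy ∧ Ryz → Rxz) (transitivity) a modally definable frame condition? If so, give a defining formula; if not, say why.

The condition is transitivity. A defining modal formula is □p → □□p.
Suppose □p→□□p is valid. Take Rxy, Ryz and set V(p)={w : Rxw}. Then □p at x, so □□p at x, so □p at y, so p at z, i.e. Rxz.

Yes — defined by □p → □□p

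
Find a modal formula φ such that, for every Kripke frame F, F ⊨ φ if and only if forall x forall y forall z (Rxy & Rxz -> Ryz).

The condition is the Euclidean property. The 5 schema ◇ψ → □◇ψ defines it.

◇ψ → □◇ψ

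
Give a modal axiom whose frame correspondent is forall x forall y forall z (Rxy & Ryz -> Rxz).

A defining formula is □r → □□r (the 4 axiom).

□r → □□r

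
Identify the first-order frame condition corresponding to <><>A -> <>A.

Transitivity

This is a form of the 4 axiom.
It corresponds to transitivity: forall x forall y forall z (Rxy & Ryz -> Rxz).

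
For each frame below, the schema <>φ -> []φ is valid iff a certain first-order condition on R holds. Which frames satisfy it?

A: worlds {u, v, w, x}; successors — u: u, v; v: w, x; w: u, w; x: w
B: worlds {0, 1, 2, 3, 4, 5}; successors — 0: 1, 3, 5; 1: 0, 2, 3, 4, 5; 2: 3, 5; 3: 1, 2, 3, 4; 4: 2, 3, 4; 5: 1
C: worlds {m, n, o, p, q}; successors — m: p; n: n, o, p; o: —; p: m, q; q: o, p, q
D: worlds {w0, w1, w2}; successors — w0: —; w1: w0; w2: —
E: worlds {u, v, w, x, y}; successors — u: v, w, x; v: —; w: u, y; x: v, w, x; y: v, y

The schema corresponds to partial functionality: forall x forall y forall z (Rxy & Rxz -> y = z).
A: fails — u sees both u and v.
B: fails — 0 sees both 1 and 3.
C: fails — n sees both n and o.
D: ✓.
E: fails — u sees both v and w.
Valid on: D.

D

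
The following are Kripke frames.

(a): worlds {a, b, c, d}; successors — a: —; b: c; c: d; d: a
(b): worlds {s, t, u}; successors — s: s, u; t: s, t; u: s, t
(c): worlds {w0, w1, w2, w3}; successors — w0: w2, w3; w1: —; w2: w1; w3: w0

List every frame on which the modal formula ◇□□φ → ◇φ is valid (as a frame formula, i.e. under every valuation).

(b)

Frame correspondent (Sahlqvist): ∀x ∀y (xRy → ∃w (yR²w ∧ xRw)) — i.e. a generalized confluence (Geach) condition.
(a): fails — bRc but no w with cR²w and bRw.
(b): satisfies the condition.
(c): fails — w0Rw2 but no w with w2R²w and w0Rw.
Valid on: (b).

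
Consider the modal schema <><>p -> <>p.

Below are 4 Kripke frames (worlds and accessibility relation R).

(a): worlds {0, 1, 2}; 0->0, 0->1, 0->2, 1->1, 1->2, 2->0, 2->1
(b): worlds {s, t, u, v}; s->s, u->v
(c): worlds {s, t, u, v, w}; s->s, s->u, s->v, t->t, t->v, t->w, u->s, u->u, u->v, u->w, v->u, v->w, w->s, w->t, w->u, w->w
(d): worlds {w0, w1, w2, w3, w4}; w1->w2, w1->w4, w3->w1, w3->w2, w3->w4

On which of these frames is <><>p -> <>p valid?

The schema corresponds to transitivity: forall x forall y forall z (Rxy & Ryz -> Rxz).
(a): fails — R12 and R20 but not R10.
(b): condition met.
(c): fails — Rwt and Rtv but not Rwv.
(d): condition met.
Valid on: (b), (d).

(b), (d)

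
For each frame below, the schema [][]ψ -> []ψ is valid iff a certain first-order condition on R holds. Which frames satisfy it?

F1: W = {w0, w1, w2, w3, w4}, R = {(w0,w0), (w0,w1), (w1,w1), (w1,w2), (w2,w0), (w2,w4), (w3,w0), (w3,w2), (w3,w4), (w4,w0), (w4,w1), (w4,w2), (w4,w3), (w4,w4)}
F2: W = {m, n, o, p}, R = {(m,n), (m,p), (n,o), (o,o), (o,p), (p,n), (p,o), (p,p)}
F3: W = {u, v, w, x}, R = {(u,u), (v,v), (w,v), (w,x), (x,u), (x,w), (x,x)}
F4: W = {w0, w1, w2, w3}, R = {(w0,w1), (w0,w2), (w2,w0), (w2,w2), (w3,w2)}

F1, F2, F3

The schema corresponds to density: forall x forall y (Rxy -> exists z (Rxz & Rzy)).
F1: ✓.
F2: ✓.
F3: ✓.
F4: fails — Rw0w1 but no z with Rw0z and Rzw1.
Valid on: F1, F2, F3.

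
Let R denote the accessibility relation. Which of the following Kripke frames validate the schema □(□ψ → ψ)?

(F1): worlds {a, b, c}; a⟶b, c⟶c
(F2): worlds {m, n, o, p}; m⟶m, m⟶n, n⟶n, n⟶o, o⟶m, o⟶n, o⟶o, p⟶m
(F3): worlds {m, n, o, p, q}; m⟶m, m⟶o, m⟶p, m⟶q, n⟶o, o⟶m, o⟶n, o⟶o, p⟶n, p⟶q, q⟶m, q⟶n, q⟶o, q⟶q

(F2)

This is the axiom for shift-reflexivity; its first-order frame correspondent is ∀x ∀y (Rxy → Ryy).
(F1): fails — Rab but not Rbb.
(F2): holds.
(F3): fails — Ron but not Rnn.
Valid on: (F2).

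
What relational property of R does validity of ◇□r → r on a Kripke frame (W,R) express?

Equivalently (dual form): r → □◇r.
Suppose r→□◇r is valid. Take Rxy and set V(r)={x}. Then r at x, so □◇r at x, so ◇r at y, so some z with Ryz has r; z=x, i.e. Ryx.
Conversely, any frame satisfying ∀x ∀y (Rxy → Ryx) validates the schema.
Frame condition: ∀x ∀y (Rxy → Ryx).

symmetry: ∀x ∀y (Rxy → Ryx)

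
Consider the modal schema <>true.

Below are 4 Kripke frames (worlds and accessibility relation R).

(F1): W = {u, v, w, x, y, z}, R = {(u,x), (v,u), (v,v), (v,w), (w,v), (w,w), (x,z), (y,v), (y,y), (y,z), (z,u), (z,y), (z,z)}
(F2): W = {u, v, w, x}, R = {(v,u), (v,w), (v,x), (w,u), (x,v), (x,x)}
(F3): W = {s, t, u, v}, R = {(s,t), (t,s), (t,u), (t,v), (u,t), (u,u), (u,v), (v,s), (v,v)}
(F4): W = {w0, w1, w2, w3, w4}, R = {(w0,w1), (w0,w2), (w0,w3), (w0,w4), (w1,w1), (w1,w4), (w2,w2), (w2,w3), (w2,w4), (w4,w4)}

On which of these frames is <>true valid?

(F1), (F3)

This is the axiom for seriality; its first-order frame correspondent is forall x exists y Rxy.
(F1): condition met.
(F2): fails — world u has no successor.
(F3): condition met.
(F4): fails — world w3 has no successor.
Valid on: (F1), (F3).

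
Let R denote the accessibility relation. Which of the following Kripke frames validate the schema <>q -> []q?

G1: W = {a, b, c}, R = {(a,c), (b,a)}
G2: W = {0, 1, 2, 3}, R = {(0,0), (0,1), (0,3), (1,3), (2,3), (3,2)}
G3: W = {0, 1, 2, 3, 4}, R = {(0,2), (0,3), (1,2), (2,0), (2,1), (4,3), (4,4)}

Frame correspondent (Sahlqvist): forall x forall y forall z (Rxy & Rxz -> y = z) — i.e. partial functionality.
G1: condition met.
G2: fails — 0 sees both 0 and 1.
G3: fails — 0 sees both 2 and 3.

G1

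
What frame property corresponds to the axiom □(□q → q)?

Suppose □(□q→q) is valid. Take Rxy and set V(q)={w : Ryw}. Then at y, □q holds; since □(□q→q) at x, □q→q at y, so q at y, i.e. Ryy.

shift-reflexivity: ∀x ∀y (Rxy → Ryy)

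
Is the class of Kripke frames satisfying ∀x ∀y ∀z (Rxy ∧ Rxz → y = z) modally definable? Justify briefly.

Yes: it is partial functionality, defined by the CD schema ◇r → □r.
Suppose ◇r→□r is valid. Take Rxy, Rxz and set V(r)={y}. Then ◇r at x, so □r at x, so r at z, i.e. z=y.

Definable; ◇r → □r defines it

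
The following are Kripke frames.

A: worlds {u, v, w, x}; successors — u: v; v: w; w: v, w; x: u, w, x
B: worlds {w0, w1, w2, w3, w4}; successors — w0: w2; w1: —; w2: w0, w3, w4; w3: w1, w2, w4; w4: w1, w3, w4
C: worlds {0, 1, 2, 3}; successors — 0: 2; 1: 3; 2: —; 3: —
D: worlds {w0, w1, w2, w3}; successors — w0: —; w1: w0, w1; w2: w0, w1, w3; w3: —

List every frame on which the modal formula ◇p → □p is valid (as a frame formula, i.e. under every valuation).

C

Frame correspondent (Sahlqvist): ∀x ∀y ∀z (Rxy ∧ Rxz → y = z) — i.e. partial functionality.
A: fails — w sees both v and w.
B: fails — w2 sees both w0 and w3.
C: satisfies the condition.
D: fails — w1 sees both w0 and w1.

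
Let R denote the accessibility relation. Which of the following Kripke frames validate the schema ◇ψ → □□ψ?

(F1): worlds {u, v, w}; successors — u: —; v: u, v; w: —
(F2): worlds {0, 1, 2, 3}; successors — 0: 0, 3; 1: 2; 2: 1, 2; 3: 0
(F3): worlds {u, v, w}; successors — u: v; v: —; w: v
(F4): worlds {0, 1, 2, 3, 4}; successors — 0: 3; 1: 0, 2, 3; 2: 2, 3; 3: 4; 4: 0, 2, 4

(F3)

Frame correspondent (Sahlqvist): ∀x ∀y ∀z ((xRy ∧ xR²z) → ∃w (y = w ∧ z = w)) — i.e. a generalized confluence (Geach) condition.
(F1): fails — vRu, vR²v but u ≠ v.
(F2): fails — 0R0, 0R²3 but 0 ≠ 3.
(F3): satisfies the condition.
(F4): fails — 0R3, 0R²4 but 3 ≠ 4.
Valid on: (F3).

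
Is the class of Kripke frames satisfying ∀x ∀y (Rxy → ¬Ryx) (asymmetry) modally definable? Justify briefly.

If a class were modally definable it would be closed under surjective bounded morphisms (Goldblatt–Thomason).
The 4-cycle (worlds s,t,u,v with s→t→u→v→s) is asymmetric. Mapping every world to a single reflexive point • is a surjective bounded morphism, and the reflexive point is not asymmetric (R•• but asymmetry requires ¬R••).
So the class is not modally definable.

No — not modally definable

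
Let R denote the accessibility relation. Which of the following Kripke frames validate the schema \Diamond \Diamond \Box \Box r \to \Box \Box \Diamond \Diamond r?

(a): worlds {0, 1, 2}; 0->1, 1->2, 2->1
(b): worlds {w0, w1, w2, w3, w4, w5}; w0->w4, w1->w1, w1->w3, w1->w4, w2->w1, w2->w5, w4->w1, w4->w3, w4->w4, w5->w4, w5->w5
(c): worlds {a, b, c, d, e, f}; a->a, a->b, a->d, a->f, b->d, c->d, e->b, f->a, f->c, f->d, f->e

Frame correspondent (Sahlqvist): \forall x \forall y \forall z ((x R^2 y \wedge x R^2 z) \to \exists w (y R^2 w \wedge z R^2 w)) — i.e. a generalized confluence (Geach) condition.
(a): holds.
(b): fails — w0R²w1, w0R²w3 but no w with w1R²w and w3R²w.
(c): fails — aR²a, aR²b but no w with aR²w and bR²w.
Valid on: (a).

(a)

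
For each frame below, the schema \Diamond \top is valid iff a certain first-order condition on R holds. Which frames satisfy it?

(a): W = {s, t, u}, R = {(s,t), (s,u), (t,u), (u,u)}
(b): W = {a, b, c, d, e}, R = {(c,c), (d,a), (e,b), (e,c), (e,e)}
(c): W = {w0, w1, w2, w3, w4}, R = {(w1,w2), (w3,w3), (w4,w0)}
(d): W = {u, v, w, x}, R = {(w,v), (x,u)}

(a)

This is the axiom for seriality; its first-order frame correspondent is \forall x \exists y Rxy.
(a): satisfies the condition.
(b): fails — world a has no successor.
(c): fails — world w0 has no successor.
(d): fails — world u has no successor.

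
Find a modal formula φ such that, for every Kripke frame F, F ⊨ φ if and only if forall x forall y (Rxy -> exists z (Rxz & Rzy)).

□□q → □q

The condition is density. The C4 schema □□q → □q defines it.
Suppose □□q→□q is valid. Take Rxy and set V(q)={w : xR²w}. Then □□q at x, so □q at x, so q at y, i.e. ∃z(Rxz∧Rzy).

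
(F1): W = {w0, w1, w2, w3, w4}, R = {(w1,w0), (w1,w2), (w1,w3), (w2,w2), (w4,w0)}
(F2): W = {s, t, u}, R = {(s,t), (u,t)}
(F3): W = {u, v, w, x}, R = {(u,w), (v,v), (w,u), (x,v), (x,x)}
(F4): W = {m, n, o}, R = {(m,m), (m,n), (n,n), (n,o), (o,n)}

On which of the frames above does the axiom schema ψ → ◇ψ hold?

This is the axiom for reflexivity; its first-order frame correspondent is ∀x Rxx.
(F1): fails — world w0 does not see itself.
(F2): fails — world s does not see itself.
(F3): fails — world u does not see itself.
(F4): fails — world o does not see itself.

none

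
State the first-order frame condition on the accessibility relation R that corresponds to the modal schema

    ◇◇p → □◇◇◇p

This is a Sahlqvist (Geach-type) schema ◇^2□^0p → □^1◇^3p.
Minimal-valuation argument: fix x; take any y with xR^2y and any z with xR^1z. Set V(p) to the set of worlds R-reachable from y in exactly 0 steps. Then □^0p holds at y, so the antecedent holds at x; validity forces ◇^3p at z, giving a w with zR^3w and yR^0w.
First-order correspondent: ∀x ∀y ∀z ((xR²y ∧ xRz) → ∃w (y = w ∧ zR³w)).

∀x ∀y ∀z ((xR²y ∧ xRz) → ∃w (y = w ∧ zR³w))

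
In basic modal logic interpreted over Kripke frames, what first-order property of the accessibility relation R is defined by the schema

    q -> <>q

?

Replacing q by ¬q and contraposing gives the equivalent schema □q → q.
Suppose □q→q is valid. At any x set V(q)={w : Rxw}. Then □q holds at x, so q holds at x, i.e. Rxx.
The converse is a direct semantic check.
So the correspondent is reflexivity.

reflexivity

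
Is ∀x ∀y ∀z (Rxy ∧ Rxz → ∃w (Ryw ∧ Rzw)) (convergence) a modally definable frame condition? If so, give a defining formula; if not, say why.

Yes — defined by ◇□p → □◇p

This is a Sahlqvist condition; the .2 axiom ◇□p → □◇p defines it.
Suppose ◇□p→□◇p is valid. Take Rxy, Rxz and set V(p)={w : Ryw}. Then □p at y so ◇□p at x, so □◇p at x, so ◇p at z, giving w with Rzw and Ryw.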